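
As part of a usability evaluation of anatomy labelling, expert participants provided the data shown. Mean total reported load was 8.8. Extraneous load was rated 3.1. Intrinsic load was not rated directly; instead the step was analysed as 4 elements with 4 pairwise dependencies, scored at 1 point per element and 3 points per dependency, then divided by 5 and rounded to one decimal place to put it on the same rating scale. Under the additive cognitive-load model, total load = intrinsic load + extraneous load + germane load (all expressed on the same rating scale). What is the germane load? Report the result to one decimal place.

2.5

Intrinsic (element-interactivity): (4 × 1 + 4 × 3) / 5 = 16 / 5 = 3.2000 → 3.2.
germane load = total − intrinsic − extraneous
             = 8.8 − 3.2 − 3.1 = 2.5.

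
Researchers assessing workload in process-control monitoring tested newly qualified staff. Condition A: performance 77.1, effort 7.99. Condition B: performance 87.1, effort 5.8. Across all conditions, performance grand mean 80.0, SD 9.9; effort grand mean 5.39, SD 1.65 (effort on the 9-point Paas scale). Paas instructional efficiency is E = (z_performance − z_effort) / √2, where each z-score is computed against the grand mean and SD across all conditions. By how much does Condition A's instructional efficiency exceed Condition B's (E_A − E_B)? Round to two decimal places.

-1.65

Condition A: z_P = (77.1 − 80.0)/9.9 = -0.2929; z_E = (7.99 − 5.39)/1.65 = 1.5758; E_A = (-0.2929 − 1.5758)/√2 = -1.3214.
Condition B: z_P = (87.1 − 80.0)/9.9 = 0.7172; z_E = (5.8 − 5.39)/1.65 = 0.2485; E_B = (0.7172 − 0.2485)/√2 = 0.3314.
E_A − E_B = -1.3214 − 0.3314 = -1.6528 ≈ -1.65.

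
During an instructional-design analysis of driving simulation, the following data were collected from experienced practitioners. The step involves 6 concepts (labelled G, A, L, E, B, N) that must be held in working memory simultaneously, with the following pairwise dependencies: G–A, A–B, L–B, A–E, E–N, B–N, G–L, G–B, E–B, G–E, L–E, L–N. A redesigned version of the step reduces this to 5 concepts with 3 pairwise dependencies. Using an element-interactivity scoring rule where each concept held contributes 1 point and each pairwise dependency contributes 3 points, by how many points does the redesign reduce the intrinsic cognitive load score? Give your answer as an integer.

Original: 6 × 1 + 12 × 3 = 6 + 36 = 42.
Redesigned: 5 × 1 + 3 × 3 = 5 + 9 = 14.
Reduction = 42 − 14 = 28.

28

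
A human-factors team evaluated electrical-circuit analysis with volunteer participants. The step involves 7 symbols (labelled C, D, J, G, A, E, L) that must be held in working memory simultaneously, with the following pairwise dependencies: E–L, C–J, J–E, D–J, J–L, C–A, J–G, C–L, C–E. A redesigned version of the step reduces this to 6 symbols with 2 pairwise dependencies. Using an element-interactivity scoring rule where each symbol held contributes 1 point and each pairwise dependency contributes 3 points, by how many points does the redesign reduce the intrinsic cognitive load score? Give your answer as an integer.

Original: 7 × 1 + 9 × 3 = 7 + 27 = 34.
Redesigned: 6 × 1 + 2 × 3 = 6 + 6 = 12.
Reduction = 34 − 12 = 22.

22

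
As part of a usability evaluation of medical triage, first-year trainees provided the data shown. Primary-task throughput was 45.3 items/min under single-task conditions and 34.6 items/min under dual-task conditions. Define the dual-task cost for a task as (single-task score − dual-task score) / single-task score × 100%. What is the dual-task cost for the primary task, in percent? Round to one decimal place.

23.6

Cost = (45.3 − 34.6) / 45.3 × 100%
     = 10.7000 / 45.3 × 100% = 23.6203%.
≈ 23.6%.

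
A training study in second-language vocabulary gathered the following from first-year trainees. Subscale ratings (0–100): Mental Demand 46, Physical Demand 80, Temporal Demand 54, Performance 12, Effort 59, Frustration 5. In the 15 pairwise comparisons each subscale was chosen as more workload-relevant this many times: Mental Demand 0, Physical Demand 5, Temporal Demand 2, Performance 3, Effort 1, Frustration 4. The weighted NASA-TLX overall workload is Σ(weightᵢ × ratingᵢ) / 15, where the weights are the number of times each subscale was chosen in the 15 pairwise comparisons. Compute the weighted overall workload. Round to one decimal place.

The tallies are the weights (they sum to 15).
Weighted sum = 0·46 + 5·80 + 2·54 + 3·12 + 1·59 + 4·5
            = 0 + 400 + 108 + 36 + 59 + 20 = 623.
Overall workload = 623 / 15 = 41.5333 ≈ 41.5.

41.5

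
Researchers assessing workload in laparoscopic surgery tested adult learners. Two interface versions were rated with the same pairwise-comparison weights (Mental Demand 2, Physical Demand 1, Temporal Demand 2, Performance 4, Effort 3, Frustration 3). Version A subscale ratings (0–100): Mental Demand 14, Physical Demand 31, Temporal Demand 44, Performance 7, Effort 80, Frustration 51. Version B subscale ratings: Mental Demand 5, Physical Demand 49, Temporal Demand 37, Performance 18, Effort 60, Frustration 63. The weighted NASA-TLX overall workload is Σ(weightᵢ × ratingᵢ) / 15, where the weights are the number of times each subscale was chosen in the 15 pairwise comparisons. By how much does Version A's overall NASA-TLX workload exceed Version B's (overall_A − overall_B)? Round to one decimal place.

-0.4

Version A weighted sum = 2·14 + 1·31 + 2·44 + 4·7 + 3·80 + 3·51 = 28 + 31 + 88 + 28 + 240 + 153 = 568; overall_A = 568/15 = 37.8667.
Version B weighted sum = 2·5 + 1·49 + 2·37 + 4·18 + 3·60 + 3·63 = 10 + 49 + 74 + 72 + 180 + 189 = 574; overall_B = 574/15 = 38.2667.
Difference = 37.8667 − 38.2667 = -0.4000 ≈ -0.4.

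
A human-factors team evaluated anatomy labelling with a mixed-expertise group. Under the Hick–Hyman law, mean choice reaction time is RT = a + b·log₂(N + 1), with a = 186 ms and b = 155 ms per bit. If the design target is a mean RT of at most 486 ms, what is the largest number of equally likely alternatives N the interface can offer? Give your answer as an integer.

Set 186 + 155·log₂(N + 1) ≤ 486.
log₂(N + 1) ≤ (486 − 186) / 155 = 1.9355.
N + 1 ≤ 2^1.9355 = 3.8251.
N ≤ 2.8251, so the largest integer N is 2.

2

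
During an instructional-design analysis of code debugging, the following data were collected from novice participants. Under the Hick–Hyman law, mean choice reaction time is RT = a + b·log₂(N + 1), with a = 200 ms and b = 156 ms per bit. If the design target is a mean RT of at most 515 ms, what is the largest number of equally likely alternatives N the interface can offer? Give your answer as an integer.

3

Set 200 + 156·log₂(N + 1) ≤ 515.
log₂(N + 1) ≤ (515 − 200) / 156 = 2.0192.
N + 1 ≤ 2^2.0192 = 4.0536.
N ≤ 3.0536, so the largest integer N is 3.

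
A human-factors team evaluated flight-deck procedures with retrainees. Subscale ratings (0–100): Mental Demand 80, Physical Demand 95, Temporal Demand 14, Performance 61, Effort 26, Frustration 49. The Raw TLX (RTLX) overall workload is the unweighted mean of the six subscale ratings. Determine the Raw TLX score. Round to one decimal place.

54.2

Sum of ratings = 80 + 95 + 14 + 61 + 26 + 49 = 325.
RTLX = 325 / 6 = 54.1667 ≈ 54.2.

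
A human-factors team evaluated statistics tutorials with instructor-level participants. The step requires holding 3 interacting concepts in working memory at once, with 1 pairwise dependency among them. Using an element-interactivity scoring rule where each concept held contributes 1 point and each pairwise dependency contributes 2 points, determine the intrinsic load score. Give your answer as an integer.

Element contribution: 3 × 1 = 3.
Interaction contribution: 1 × 2 = 2.
Intrinsic load = 3 + 2 = 5.

5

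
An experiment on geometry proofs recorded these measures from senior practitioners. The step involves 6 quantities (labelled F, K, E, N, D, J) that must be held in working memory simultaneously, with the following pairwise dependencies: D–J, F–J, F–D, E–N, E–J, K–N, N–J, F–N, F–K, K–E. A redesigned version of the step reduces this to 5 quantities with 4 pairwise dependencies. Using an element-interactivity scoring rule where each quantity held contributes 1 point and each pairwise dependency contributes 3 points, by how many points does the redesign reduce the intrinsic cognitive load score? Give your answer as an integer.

19

Original: 6 × 1 + 10 × 3 = 6 + 30 = 36.
Redesigned: 5 × 1 + 4 × 3 = 5 + 12 = 17.
Reduction = 36 − 17 = 19.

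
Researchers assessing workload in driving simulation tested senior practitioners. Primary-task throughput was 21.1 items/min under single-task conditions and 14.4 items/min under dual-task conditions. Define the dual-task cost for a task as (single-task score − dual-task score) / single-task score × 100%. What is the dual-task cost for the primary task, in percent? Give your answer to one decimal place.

Cost = (21.1 − 14.4) / 21.1 × 100%
     = 6.7000 / 21.1 × 100% = 31.7536%.
≈ 31.8%.

31.8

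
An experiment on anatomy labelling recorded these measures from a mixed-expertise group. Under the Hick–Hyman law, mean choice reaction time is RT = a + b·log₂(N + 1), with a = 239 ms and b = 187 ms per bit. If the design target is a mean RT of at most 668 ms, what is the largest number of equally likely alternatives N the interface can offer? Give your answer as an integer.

Set 239 + 187·log₂(N + 1) ≤ 668.
log₂(N + 1) ≤ (668 − 239) / 187 = 2.2941.
N + 1 ≤ 2^2.2941 = 4.9045.
N ≤ 3.9045, so the largest integer N is 3.

3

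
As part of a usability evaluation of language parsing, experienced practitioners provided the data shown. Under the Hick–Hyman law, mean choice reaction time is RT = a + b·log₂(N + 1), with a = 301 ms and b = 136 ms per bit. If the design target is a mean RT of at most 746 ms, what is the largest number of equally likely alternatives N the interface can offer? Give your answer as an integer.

8

Set 301 + 136·log₂(N + 1) ≤ 746.
log₂(N + 1) ≤ (746 − 301) / 136 = 3.2721.
N + 1 ≤ 2^3.2721 = 9.6605.
N ≤ 8.6605, so the largest integer N is 8.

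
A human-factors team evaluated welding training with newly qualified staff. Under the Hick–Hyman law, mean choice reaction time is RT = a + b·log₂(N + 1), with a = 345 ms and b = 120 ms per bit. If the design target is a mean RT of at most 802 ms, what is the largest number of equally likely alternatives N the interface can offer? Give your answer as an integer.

Set 345 + 120·log₂(N + 1) ≤ 802.
log₂(N + 1) ≤ (802 − 345) / 120 = 3.8083.
N + 1 ≤ 2^3.8083 = 14.0092.
N ≤ 13.0092, so the largest integer N is 13.

13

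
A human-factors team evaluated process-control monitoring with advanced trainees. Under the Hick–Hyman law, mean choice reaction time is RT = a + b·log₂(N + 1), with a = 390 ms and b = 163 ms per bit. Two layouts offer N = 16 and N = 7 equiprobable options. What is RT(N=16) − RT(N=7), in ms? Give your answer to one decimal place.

RT(16) = 390 + 163·log₂(17) = 390 + 163·4.0875 = 1056.2625 ms.
RT(7) = 390 + 163·log₂(8) = 390 + 163·3.0000 = 879.0000 ms.
Difference = 1056.2625 − 879.0000 = 177.2625 ≈ 177.3 ms.

177.3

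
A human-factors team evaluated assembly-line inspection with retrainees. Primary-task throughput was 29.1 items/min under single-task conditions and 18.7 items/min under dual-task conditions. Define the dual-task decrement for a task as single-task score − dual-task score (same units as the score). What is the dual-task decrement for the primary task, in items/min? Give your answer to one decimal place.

10.4

Decrement = 29.1 − 18.7 = 10.4000 items/min ≈ 10.4 items/min.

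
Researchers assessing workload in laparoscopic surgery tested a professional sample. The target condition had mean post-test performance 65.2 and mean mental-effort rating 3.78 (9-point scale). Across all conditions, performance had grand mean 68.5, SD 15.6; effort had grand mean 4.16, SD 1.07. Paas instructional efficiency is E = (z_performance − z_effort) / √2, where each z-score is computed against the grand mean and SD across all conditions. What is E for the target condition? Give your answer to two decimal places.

0.10

z_performance = (65.2 − 68.5) / 15.6 = -3.3000 / 15.6 = -0.2115.
z_effort = (3.78 − 4.16) / 1.07 = -0.3800 / 1.07 = -0.3551.
z_P − z_E = -0.2115 − (-0.3551) = 0.1436.
E = 0.1436 / √2 = 0.1436 / 1.41421 = 0.1015 ≈ 0.10.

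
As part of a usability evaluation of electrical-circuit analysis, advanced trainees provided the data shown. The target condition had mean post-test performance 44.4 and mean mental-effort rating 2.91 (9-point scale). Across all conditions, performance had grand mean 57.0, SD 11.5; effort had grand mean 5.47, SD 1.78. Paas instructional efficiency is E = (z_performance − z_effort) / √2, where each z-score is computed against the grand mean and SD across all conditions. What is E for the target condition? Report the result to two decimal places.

z_performance = (44.4 − 57.0) / 11.5 = -12.6000 / 11.5 = -1.0957.
z_effort = (2.91 − 5.47) / 1.78 = -2.5600 / 1.78 = -1.4382.
z_P − z_E = -1.0957 − (-1.4382) = 0.3425.
E = 0.3425 / √2 = 0.3425 / 1.41421 = 0.2422 ≈ 0.24.

0.24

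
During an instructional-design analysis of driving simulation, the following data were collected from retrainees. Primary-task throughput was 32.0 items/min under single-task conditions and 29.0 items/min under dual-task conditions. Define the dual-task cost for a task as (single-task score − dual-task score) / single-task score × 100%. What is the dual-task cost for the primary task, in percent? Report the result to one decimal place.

Cost = (32.0 − 29.0) / 32.0 × 100%
     = 3.0000 / 32.0 × 100% = 9.3750%.
≈ 9.4%.

9.4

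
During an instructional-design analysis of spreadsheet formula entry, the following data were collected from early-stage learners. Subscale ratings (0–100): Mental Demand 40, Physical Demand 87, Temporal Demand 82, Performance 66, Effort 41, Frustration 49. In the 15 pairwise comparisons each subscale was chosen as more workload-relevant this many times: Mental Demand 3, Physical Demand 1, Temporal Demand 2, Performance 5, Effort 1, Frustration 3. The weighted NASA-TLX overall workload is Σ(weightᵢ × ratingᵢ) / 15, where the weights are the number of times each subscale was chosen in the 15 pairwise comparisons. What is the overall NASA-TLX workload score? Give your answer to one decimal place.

The tallies are the weights (they sum to 15).
Weighted sum = 3·40 + 1·87 + 2·82 + 5·66 + 1·41 + 3·49
            = 120 + 87 + 164 + 330 + 41 + 147 = 889.
Overall workload = 889 / 15 = 59.2667 ≈ 59.3.

59.3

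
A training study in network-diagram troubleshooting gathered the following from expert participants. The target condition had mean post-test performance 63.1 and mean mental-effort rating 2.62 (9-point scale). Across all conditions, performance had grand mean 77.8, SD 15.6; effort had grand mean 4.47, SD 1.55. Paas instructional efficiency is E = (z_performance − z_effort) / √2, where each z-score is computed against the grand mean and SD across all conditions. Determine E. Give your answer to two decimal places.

z_performance = (63.1 − 77.8) / 15.6 = -14.7000 / 15.6 = -0.9423.
z_effort = (2.62 − 4.47) / 1.55 = -1.8500 / 1.55 = -1.1935.
z_P − z_E = -0.9423 − (-1.1935) = 0.2512.
E = 0.2512 / √2 = 0.2512 / 1.41421 = 0.1776 ≈ 0.18.

0.18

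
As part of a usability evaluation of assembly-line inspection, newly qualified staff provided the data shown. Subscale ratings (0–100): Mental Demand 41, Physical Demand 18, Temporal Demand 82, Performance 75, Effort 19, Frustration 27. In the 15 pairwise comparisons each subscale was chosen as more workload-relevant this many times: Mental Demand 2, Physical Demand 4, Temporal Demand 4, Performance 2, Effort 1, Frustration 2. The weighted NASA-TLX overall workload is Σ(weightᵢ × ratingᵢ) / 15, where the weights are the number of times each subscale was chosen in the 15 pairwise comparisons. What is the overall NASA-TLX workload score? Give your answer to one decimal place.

The tallies are the weights (they sum to 15).
Weighted sum = 2·41 + 4·18 + 4·82 + 2·75 + 1·19 + 2·27
            = 82 + 72 + 328 + 150 + 19 + 54 = 705.
Overall workload = 705 / 15 = 47.0000 ≈ 47.0.

47.0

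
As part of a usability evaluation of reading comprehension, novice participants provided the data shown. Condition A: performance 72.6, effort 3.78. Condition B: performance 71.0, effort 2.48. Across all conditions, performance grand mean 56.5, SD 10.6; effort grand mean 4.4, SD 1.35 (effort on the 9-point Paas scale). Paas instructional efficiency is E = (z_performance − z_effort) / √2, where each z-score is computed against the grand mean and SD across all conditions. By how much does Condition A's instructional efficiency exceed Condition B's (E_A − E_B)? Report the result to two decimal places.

Condition A: z_P = (72.6 − 56.5)/10.6 = 1.5189; z_E = (3.78 − 4.4)/1.35 = -0.4593; E_A = (1.5189 − (-0.4593))/√2 = 1.3988.
Condition B: z_P = (71.0 − 56.5)/10.6 = 1.3679; z_E = (2.48 − 4.4)/1.35 = -1.4222; E_B = (1.3679 − (-1.4222))/√2 = 1.9729.
E_A − E_B = 1.3988 − 1.9729 = -0.5741 ≈ -0.57.

-0.57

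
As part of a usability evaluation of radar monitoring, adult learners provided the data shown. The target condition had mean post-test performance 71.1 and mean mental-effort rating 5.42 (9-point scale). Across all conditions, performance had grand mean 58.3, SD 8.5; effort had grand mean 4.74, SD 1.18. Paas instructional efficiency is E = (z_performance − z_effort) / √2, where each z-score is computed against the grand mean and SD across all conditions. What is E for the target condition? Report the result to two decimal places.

z_performance = (71.1 − 58.3) / 8.5 = 12.8000 / 8.5 = 1.5059.
z_effort = (5.42 − 4.74) / 1.18 = 0.6800 / 1.18 = 0.5763.
z_P − z_E = 1.5059 − 0.5763 = 0.9296.
E = 0.9296 / √2 = 0.9296 / 1.41421 = 0.6573 ≈ 0.66.

0.66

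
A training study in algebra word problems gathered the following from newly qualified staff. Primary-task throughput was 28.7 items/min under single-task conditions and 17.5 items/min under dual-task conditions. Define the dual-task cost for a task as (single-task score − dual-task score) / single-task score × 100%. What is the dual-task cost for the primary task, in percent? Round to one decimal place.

Cost = (28.7 − 17.5) / 28.7 × 100%
     = 11.2000 / 28.7 × 100% = 39.0244%.
≈ 39.0%.

39.0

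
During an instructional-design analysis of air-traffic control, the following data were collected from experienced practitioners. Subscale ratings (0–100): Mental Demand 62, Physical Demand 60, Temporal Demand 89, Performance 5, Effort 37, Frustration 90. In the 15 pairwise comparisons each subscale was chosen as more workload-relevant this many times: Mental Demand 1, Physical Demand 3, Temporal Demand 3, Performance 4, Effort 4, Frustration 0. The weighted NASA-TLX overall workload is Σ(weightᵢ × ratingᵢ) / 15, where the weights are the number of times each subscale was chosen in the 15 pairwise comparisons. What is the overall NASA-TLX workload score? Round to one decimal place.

45.1

The tallies are the weights (they sum to 15).
Weighted sum = 1·62 + 3·60 + 3·89 + 4·5 + 4·37 + 0·90
            = 62 + 180 + 267 + 20 + 148 + 0 = 677.
Overall workload = 677 / 15 = 45.1333 ≈ 45.1.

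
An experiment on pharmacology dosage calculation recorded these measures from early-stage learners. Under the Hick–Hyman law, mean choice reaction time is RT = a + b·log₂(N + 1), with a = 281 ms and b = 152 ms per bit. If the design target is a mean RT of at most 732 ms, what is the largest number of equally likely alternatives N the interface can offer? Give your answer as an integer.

6

Set 281 + 152·log₂(N + 1) ≤ 732.
log₂(N + 1) ≤ (732 − 281) / 152 = 2.9671.
N + 1 ≤ 2^2.9671 = 7.8196.
N ≤ 6.8196, so the largest integer N is 6.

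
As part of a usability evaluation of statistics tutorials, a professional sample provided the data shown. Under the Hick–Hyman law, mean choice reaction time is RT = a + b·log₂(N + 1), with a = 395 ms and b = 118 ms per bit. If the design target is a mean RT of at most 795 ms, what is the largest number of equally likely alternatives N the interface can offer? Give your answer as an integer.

9

Set 395 + 118·log₂(N + 1) ≤ 795.
log₂(N + 1) ≤ (795 − 395) / 118 = 3.3898.
N + 1 ≤ 2^3.3898 = 10.4817.
N ≤ 9.4817, so the largest integer N is 9.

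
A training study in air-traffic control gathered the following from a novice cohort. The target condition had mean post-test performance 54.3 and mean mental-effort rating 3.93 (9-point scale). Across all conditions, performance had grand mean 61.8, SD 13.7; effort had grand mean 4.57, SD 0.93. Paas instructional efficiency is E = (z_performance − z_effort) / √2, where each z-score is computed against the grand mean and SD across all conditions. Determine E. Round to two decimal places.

z_performance = (54.3 − 61.8) / 13.7 = -7.5000 / 13.7 = -0.5474.
z_effort = (3.93 − 4.57) / 0.93 = -0.6400 / 0.93 = -0.6882.
z_P − z_E = -0.5474 − (-0.6882) = 0.1408.
E = 0.1408 / √2 = 0.1408 / 1.41421 = 0.0996 ≈ 0.10.

0.10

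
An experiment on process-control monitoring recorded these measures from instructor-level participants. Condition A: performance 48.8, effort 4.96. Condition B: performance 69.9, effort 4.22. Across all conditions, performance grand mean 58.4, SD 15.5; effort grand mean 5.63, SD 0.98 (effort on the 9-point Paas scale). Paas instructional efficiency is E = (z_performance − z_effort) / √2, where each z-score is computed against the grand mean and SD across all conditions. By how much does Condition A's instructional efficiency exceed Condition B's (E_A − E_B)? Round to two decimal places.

Condition A: z_P = (48.8 − 58.4)/15.5 = -0.6194; z_E = (4.96 − 5.63)/0.98 = -0.6837; E_A = (-0.6194 − (-0.6837))/√2 = 0.0455.
Condition B: z_P = (69.9 − 58.4)/15.5 = 0.7419; z_E = (4.22 − 5.63)/0.98 = -1.4388; E_B = (0.7419 − (-1.4388))/√2 = 1.5420.
E_A − E_B = 0.0455 − 1.5420 = -1.4965 ≈ -1.50.

-1.50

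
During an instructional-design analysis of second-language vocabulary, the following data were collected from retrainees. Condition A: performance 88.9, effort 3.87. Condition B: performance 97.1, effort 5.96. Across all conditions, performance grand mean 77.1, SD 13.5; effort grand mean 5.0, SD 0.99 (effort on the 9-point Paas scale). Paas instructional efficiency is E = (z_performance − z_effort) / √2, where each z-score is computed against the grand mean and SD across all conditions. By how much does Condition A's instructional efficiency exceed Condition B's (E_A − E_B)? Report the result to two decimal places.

Condition A: z_P = (88.9 − 77.1)/13.5 = 0.8741; z_E = (3.87 − 5.0)/0.99 = -1.1414; E_A = (0.8741 − (-1.1414))/√2 = 1.4252.
Condition B: z_P = (97.1 − 77.1)/13.5 = 1.4815; z_E = (5.96 − 5.0)/0.99 = 0.9697; E_B = (1.4815 − 0.9697)/√2 = 0.3619.
E_A − E_B = 1.4252 − 0.3619 = 1.0633 ≈ 1.06.

1.06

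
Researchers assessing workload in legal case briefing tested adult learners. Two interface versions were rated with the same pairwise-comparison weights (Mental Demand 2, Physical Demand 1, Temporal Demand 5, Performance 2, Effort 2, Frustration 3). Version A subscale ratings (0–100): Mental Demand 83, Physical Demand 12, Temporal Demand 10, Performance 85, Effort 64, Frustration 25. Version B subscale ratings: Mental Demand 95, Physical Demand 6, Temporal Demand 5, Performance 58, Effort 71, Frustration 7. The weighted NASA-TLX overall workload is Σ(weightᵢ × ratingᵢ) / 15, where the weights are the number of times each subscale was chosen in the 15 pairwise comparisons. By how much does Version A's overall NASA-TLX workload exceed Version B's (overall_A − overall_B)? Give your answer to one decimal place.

6.7

Version A weighted sum = 2·83 + 1·12 + 5·10 + 2·85 + 2·64 + 3·25 = 166 + 12 + 50 + 170 + 128 + 75 = 601; overall_A = 601/15 = 40.0667.
Version B weighted sum = 2·95 + 1·6 + 5·5 + 2·58 + 2·71 + 3·7 = 190 + 6 + 25 + 116 + 142 + 21 = 500; overall_B = 500/15 = 33.3333.
Difference = 40.0667 − 33.3333 = 6.7334 ≈ 6.7.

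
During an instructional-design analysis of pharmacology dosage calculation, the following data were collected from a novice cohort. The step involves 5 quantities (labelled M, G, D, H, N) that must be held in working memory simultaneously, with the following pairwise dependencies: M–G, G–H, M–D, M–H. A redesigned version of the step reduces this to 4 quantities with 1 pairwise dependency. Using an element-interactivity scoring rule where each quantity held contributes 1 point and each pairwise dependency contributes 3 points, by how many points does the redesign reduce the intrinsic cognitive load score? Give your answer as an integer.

10

Original: 5 × 1 + 4 × 3 = 5 + 12 = 17.
Redesigned: 4 × 1 + 1 × 3 = 4 + 3 = 7.
Reduction = 17 − 7 = 10.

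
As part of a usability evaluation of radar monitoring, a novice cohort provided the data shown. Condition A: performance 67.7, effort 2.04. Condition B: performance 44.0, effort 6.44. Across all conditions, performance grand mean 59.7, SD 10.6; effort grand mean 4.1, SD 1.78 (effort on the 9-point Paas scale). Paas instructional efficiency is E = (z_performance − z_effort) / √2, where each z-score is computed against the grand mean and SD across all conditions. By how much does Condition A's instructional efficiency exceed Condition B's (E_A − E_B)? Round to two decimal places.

Condition A: z_P = (67.7 − 59.7)/10.6 = 0.7547; z_E = (2.04 − 4.1)/1.78 = -1.1573; E_A = (0.7547 − (-1.1573))/√2 = 1.3520.
Condition B: z_P = (44.0 − 59.7)/10.6 = -1.4811; z_E = (6.44 − 4.1)/1.78 = 1.3146; E_B = (-1.4811 − 1.3146)/√2 = -1.9769.
E_A − E_B = 1.3520 − (-1.9769) = 3.3289 ≈ 3.33.

3.33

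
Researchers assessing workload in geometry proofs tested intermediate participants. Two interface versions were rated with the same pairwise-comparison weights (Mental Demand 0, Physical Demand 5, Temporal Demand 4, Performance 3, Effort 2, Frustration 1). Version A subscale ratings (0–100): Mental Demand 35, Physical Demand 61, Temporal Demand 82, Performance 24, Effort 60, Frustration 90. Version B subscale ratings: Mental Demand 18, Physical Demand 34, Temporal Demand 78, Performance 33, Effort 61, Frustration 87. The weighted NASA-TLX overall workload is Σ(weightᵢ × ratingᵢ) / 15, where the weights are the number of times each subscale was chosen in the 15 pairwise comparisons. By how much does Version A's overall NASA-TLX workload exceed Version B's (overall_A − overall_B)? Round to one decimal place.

Version A weighted sum = 0·35 + 5·61 + 4·82 + 3·24 + 2·60 + 1·90 = 0 + 305 + 328 + 72 + 120 + 90 = 915; overall_A = 915/15 = 61.0000.
Version B weighted sum = 0·18 + 5·34 + 4·78 + 3·33 + 2·61 + 1·87 = 0 + 170 + 312 + 99 + 122 + 87 = 790; overall_B = 790/15 = 52.6667.
Difference = 61.0000 − 52.6667 = 8.3333 ≈ 8.3.

8.3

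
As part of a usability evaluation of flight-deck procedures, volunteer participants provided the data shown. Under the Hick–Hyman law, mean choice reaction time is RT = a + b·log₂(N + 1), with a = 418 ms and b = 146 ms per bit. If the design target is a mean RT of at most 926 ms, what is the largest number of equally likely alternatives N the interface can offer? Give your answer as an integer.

Set 418 + 146·log₂(N + 1) ≤ 926.
log₂(N + 1) ≤ (926 − 418) / 146 = 3.4795.
N + 1 ≤ 2^3.4795 = 11.1541.
N ≤ 10.1541, so the largest integer N is 10.

10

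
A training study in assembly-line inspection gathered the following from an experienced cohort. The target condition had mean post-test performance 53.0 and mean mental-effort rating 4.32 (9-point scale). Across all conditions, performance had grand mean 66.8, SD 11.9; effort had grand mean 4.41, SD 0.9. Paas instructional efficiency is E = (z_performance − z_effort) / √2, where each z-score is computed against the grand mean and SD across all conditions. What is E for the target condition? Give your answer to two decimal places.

-0.75

z_performance = (53.0 − 66.8) / 11.9 = -13.8000 / 11.9 = -1.1597.
z_effort = (4.32 − 4.41) / 0.9 = -0.0900 / 0.9 = -0.1000.
z_P − z_E = -1.1597 − (-0.1000) = -1.0597.
E = -1.0597 / √2 = -1.0597 / 1.41421 = -0.7493 ≈ -0.75.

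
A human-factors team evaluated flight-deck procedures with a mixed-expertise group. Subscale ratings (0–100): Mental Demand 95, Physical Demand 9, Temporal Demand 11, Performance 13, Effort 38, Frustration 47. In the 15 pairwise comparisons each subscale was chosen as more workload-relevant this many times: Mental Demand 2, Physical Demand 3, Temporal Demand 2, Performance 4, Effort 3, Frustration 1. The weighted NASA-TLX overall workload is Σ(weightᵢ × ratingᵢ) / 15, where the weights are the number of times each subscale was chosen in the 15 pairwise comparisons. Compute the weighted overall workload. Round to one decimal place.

30.1

The tallies are the weights (they sum to 15).
Weighted sum = 2·95 + 3·9 + 2·11 + 4·13 + 3·38 + 1·47
            = 190 + 27 + 22 + 52 + 114 + 47 = 452.
Overall workload = 452 / 15 = 30.1333 ≈ 30.1.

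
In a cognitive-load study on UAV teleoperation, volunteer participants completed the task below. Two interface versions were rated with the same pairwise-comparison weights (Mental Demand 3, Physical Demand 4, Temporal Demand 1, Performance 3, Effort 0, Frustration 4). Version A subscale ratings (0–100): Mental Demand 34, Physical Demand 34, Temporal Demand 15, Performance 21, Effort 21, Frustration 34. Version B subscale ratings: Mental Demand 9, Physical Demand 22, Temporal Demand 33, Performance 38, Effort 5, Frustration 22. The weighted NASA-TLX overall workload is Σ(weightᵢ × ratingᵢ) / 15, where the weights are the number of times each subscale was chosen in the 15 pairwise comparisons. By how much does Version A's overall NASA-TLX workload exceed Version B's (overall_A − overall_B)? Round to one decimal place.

Version A weighted sum = 3·34 + 4·34 + 1·15 + 3·21 + 0·21 + 4·34 = 102 + 136 + 15 + 63 + 0 + 136 = 452; overall_A = 452/15 = 30.1333.
Version B weighted sum = 3·9 + 4·22 + 1·33 + 3·38 + 0·5 + 4·22 = 27 + 88 + 33 + 114 + 0 + 88 = 350; overall_B = 350/15 = 23.3333.
Difference = 30.1333 − 23.3333 = 6.8000 ≈ 6.8.

6.8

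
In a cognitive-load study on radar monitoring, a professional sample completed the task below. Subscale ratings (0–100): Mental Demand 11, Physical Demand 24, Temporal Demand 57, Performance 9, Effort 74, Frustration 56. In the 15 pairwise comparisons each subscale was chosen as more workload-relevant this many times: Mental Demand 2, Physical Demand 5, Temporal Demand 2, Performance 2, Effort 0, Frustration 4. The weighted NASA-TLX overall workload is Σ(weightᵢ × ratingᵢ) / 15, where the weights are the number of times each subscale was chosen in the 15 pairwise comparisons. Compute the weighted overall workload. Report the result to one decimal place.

The tallies are the weights (they sum to 15).
Weighted sum = 2·11 + 5·24 + 2·57 + 2·9 + 0·74 + 4·56
            = 22 + 120 + 114 + 18 + 0 + 224 = 498.
Overall workload = 498 / 15 = 33.2000 ≈ 33.2.

33.2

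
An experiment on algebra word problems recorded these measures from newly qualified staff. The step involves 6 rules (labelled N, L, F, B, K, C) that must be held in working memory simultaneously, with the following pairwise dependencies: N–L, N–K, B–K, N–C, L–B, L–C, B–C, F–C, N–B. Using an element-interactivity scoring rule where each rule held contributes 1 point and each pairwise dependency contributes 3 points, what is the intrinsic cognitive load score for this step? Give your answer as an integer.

Count of rules held simultaneously: 6.
Count of pairwise dependencies listed: 9.
Element contribution: 6 × 1 = 6.
Interaction contribution: 9 × 3 = 27.
Intrinsic load = 6 + 27 = 33.

33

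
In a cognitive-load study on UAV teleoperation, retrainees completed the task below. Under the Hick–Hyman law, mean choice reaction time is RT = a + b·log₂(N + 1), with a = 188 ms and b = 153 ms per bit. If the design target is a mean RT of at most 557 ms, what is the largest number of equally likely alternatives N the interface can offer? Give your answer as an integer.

4

Set 188 + 153·log₂(N + 1) ≤ 557.
log₂(N + 1) ≤ (557 − 188) / 153 = 2.4118.
N + 1 ≤ 2^2.4118 = 5.3214.
N ≤ 4.3214, so the largest integer N is 4.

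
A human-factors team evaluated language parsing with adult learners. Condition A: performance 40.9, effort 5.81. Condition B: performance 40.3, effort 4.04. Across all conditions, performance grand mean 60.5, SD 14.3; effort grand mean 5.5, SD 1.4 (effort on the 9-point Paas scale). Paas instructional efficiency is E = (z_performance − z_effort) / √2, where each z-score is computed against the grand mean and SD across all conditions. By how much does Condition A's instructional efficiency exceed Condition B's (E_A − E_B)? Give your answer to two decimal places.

-0.86

Condition A: z_P = (40.9 − 60.5)/14.3 = -1.3706; z_E = (5.81 − 5.5)/1.4 = 0.2214; E_A = (-1.3706 − 0.2214)/√2 = -1.1257.
Condition B: z_P = (40.3 − 60.5)/14.3 = -1.4126; z_E = (4.04 − 5.5)/1.4 = -1.0429; E_B = (-1.4126 − (-1.0429))/√2 = -0.2614.
E_A − E_B = -1.1257 − (-0.2614) = -0.8643 ≈ -0.86.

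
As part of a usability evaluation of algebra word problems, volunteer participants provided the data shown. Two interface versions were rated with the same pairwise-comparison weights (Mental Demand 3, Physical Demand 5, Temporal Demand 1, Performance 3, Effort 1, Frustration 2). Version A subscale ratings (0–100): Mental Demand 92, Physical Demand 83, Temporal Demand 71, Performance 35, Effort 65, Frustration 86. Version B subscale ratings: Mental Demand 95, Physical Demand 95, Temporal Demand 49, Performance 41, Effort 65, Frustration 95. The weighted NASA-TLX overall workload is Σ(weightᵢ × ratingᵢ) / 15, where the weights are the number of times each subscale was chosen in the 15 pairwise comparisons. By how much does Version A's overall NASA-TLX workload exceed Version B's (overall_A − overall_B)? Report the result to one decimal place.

-5.5

Version A weighted sum = 3·92 + 5·83 + 1·71 + 3·35 + 1·65 + 2·86 = 276 + 415 + 71 + 105 + 65 + 172 = 1104; overall_A = 1104/15 = 73.6000.
Version B weighted sum = 3·95 + 5·95 + 1·49 + 3·41 + 1·65 + 2·95 = 285 + 475 + 49 + 123 + 65 + 190 = 1187; overall_B = 1187/15 = 79.1333.
Difference = 73.6000 − 79.1333 = -5.5333 ≈ -5.5.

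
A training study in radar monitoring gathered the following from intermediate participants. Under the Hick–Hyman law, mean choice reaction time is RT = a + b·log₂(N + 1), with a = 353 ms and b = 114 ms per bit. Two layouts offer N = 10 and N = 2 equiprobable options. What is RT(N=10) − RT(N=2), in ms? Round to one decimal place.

RT(10) = 353 + 114·log₂(11) = 353 + 114·3.4594 = 747.3716 ms.
RT(2) = 353 + 114·log₂(3) = 353 + 114·1.5850 = 533.6900 ms.
Difference = 747.3716 − 533.6900 = 213.6816 ≈ 213.7 ms.

213.7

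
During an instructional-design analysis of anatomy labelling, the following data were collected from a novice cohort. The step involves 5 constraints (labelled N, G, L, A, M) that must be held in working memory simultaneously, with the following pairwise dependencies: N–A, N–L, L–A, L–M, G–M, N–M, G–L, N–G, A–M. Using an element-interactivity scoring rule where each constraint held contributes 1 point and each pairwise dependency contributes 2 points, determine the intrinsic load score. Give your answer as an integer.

Count of constraints held simultaneously: 5.
Count of pairwise dependencies listed: 9.
Element contribution: 5 × 1 = 5.
Interaction contribution: 9 × 2 = 18.
Intrinsic load = 5 + 18 = 23.

23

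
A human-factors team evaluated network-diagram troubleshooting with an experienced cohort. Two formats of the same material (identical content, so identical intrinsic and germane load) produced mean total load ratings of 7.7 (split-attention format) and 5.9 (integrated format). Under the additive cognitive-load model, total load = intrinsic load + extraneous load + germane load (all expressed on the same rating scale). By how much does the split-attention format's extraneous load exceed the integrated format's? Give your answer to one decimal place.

Intrinsic and germane load are equal across formats, so the difference in total load equals the difference in extraneous load.
Extraneous-load difference = 7.7 − 5.9 = 1.8.

1.8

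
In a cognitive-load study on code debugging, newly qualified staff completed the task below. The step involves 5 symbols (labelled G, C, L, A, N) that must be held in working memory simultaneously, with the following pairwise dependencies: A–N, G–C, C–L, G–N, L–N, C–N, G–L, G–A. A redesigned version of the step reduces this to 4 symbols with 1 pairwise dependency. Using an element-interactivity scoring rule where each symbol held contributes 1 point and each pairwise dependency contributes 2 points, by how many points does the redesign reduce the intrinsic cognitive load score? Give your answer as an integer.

Original: 5 × 1 + 8 × 2 = 5 + 16 = 21.
Redesigned: 4 × 1 + 1 × 2 = 4 + 2 = 6.
Reduction = 21 − 6 = 15.

15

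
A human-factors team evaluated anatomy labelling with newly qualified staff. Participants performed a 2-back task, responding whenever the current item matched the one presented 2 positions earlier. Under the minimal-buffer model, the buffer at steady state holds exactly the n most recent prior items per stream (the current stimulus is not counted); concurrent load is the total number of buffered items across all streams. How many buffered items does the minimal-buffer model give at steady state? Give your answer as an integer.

2

The buffer holds the 2 most recent prior items.
Steady-state concurrent load = 2 items.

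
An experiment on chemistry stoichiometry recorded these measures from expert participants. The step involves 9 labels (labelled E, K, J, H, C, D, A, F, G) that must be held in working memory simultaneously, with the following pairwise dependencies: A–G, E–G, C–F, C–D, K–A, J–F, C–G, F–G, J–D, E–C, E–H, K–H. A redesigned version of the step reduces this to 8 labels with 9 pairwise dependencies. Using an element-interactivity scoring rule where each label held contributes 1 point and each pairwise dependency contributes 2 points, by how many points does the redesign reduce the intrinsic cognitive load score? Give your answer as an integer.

Original: 9 × 1 + 12 × 2 = 9 + 24 = 33.
Redesigned: 8 × 1 + 9 × 2 = 8 + 18 = 26.
Reduction = 33 − 26 = 7.

7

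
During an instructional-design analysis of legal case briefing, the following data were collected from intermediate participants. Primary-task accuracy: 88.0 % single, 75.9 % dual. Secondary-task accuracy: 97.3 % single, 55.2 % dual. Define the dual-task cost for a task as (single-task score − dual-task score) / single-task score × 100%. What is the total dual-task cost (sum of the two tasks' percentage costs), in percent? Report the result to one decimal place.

57.0

Primary cost = (88.0 − 75.9) / 88.0 × 100% = 13.7500%.
Secondary cost = (97.3 − 55.2) / 97.3 × 100% = 43.2682%.
Total = 13.7500% + 43.2682% = 57.0182% ≈ 57.0%.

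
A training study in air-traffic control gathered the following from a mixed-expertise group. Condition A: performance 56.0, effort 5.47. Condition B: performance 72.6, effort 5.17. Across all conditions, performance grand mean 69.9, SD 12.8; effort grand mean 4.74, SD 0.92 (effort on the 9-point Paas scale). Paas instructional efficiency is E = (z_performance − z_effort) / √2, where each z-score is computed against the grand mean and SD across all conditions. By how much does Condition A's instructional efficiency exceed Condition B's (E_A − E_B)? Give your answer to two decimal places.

-1.15

Condition A: z_P = (56.0 − 69.9)/12.8 = -1.0859; z_E = (5.47 − 4.74)/0.92 = 0.7935; E_A = (-1.0859 − 0.7935)/√2 = -1.3289.
Condition B: z_P = (72.6 − 69.9)/12.8 = 0.2109; z_E = (5.17 − 4.74)/0.92 = 0.4674; E_B = (0.2109 − 0.4674)/√2 = -0.1814.
E_A − E_B = -1.3289 − (-0.1814) = -1.1475 ≈ -1.15.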